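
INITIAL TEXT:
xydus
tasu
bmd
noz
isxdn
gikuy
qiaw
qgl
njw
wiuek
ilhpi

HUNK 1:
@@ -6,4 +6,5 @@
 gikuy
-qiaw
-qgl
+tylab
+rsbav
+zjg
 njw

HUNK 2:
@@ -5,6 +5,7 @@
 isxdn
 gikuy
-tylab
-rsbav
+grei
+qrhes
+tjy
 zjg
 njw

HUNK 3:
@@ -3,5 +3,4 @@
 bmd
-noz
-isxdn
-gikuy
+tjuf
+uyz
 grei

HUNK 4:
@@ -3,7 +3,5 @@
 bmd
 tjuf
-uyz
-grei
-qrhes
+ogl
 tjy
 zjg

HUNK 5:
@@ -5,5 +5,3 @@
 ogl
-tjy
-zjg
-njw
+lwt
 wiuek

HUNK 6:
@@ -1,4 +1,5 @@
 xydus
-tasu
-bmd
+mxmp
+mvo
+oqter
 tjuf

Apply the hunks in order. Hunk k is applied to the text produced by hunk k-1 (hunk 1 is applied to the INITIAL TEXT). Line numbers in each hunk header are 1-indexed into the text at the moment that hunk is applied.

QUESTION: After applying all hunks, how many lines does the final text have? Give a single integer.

Hunk 1: at line 6 remove [qiaw,qgl] add [tylab,rsbav,zjg] -> 12 lines: xydus tasu bmd noz isxdn gikuy tylab rsbav zjg njw wiuek ilhpi
Hunk 2: at line 5 remove [tylab,rsbav] add [grei,qrhes,tjy] -> 13 lines: xydus tasu bmd noz isxdn gikuy grei qrhes tjy zjg njw wiuek ilhpi
Hunk 3: at line 3 remove [noz,isxdn,gikuy] add [tjuf,uyz] -> 12 lines: xydus tasu bmd tjuf uyz grei qrhes tjy zjg njw wiuek ilhpi
Hunk 4: at line 3 remove [uyz,grei,qrhes] add [ogl] -> 10 lines: xydus tasu bmd tjuf ogl tjy zjg njw wiuek ilhpi
Hunk 5: at line 5 remove [tjy,zjg,njw] add [lwt] -> 8 lines: xydus tasu bmd tjuf ogl lwt wiuek ilhpi
Hunk 6: at line 1 remove [tasu,bmd] add [mxmp,mvo,oqter] -> 9 lines: xydus mxmp mvo oqter tjuf ogl lwt wiuek ilhpi
Final line count: 9

Answer: 9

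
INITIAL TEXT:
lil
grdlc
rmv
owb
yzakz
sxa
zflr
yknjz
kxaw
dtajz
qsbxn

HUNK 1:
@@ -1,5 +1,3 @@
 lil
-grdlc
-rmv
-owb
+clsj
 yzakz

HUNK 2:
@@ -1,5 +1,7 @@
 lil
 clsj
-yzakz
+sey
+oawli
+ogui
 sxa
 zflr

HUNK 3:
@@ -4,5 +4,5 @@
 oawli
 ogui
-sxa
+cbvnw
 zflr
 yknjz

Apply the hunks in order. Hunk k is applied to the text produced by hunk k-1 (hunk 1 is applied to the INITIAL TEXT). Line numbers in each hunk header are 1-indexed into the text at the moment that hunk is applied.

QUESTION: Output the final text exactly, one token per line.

Answer: lil
clsj
sey
oawli
ogui
cbvnw
zflr
yknjz
kxaw
dtajz
qsbxn

Derivation:
Hunk 1: at line 1 remove [grdlc,rmv,owb] add [clsj] -> 9 lines: lil clsj yzakz sxa zflr yknjz kxaw dtajz qsbxn
Hunk 2: at line 1 remove [yzakz] add [sey,oawli,ogui] -> 11 lines: lil clsj sey oawli ogui sxa zflr yknjz kxaw dtajz qsbxn
Hunk 3: at line 4 remove [sxa] add [cbvnw] -> 11 lines: lil clsj sey oawli ogui cbvnw zflr yknjz kxaw dtajz qsbxn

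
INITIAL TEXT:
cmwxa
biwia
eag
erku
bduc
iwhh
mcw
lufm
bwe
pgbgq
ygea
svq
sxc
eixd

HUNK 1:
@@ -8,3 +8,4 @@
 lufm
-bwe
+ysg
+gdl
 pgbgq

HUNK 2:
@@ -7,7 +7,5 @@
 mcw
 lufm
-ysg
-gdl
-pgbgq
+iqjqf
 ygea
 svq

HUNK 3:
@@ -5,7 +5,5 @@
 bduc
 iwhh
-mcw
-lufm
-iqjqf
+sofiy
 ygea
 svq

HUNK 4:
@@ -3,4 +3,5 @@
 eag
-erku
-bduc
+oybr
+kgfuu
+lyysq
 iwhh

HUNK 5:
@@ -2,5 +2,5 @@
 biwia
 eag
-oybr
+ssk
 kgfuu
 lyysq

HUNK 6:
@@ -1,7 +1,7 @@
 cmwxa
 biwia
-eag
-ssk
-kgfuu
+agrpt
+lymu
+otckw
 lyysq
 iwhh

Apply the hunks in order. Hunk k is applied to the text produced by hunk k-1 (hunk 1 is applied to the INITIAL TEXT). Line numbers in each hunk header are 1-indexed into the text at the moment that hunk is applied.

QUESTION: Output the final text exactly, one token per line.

Hunk 1: at line 8 remove [bwe] add [ysg,gdl] -> 15 lines: cmwxa biwia eag erku bduc iwhh mcw lufm ysg gdl pgbgq ygea svq sxc eixd
Hunk 2: at line 7 remove [ysg,gdl,pgbgq] add [iqjqf] -> 13 lines: cmwxa biwia eag erku bduc iwhh mcw lufm iqjqf ygea svq sxc eixd
Hunk 3: at line 5 remove [mcw,lufm,iqjqf] add [sofiy] -> 11 lines: cmwxa biwia eag erku bduc iwhh sofiy ygea svq sxc eixd
Hunk 4: at line 3 remove [erku,bduc] add [oybr,kgfuu,lyysq] -> 12 lines: cmwxa biwia eag oybr kgfuu lyysq iwhh sofiy ygea svq sxc eixd
Hunk 5: at line 2 remove [oybr] add [ssk] -> 12 lines: cmwxa biwia eag ssk kgfuu lyysq iwhh sofiy ygea svq sxc eixd
Hunk 6: at line 1 remove [eag,ssk,kgfuu] add [agrpt,lymu,otckw] -> 12 lines: cmwxa biwia agrpt lymu otckw lyysq iwhh sofiy ygea svq sxc eixd

Answer: cmwxa
biwia
agrpt
lymu
otckw
lyysq
iwhh
sofiy
ygea
svq
sxc
eixd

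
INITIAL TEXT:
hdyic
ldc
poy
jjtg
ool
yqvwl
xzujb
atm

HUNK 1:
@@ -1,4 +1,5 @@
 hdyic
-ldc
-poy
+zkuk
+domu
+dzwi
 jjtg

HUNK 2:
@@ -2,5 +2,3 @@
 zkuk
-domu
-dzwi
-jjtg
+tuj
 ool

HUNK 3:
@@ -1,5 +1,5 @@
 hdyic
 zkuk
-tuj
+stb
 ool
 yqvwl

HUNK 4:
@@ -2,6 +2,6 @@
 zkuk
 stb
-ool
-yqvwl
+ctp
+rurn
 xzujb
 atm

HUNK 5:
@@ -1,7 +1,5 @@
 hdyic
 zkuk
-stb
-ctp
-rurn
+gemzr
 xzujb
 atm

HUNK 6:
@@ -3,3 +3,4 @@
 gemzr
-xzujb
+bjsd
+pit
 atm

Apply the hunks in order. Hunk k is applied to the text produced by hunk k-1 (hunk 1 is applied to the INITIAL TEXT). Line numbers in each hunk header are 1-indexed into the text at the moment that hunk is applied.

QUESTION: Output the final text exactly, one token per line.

Hunk 1: at line 1 remove [ldc,poy] add [zkuk,domu,dzwi] -> 9 lines: hdyic zkuk domu dzwi jjtg ool yqvwl xzujb atm
Hunk 2: at line 2 remove [domu,dzwi,jjtg] add [tuj] -> 7 lines: hdyic zkuk tuj ool yqvwl xzujb atm
Hunk 3: at line 1 remove [tuj] add [stb] -> 7 lines: hdyic zkuk stb ool yqvwl xzujb atm
Hunk 4: at line 2 remove [ool,yqvwl] add [ctp,rurn] -> 7 lines: hdyic zkuk stb ctp rurn xzujb atm
Hunk 5: at line 1 remove [stb,ctp,rurn] add [gemzr] -> 5 lines: hdyic zkuk gemzr xzujb atm
Hunk 6: at line 3 remove [xzujb] add [bjsd,pit] -> 6 lines: hdyic zkuk gemzr bjsd pit atm

Answer: hdyic
zkuk
gemzr
bjsd
pit
atm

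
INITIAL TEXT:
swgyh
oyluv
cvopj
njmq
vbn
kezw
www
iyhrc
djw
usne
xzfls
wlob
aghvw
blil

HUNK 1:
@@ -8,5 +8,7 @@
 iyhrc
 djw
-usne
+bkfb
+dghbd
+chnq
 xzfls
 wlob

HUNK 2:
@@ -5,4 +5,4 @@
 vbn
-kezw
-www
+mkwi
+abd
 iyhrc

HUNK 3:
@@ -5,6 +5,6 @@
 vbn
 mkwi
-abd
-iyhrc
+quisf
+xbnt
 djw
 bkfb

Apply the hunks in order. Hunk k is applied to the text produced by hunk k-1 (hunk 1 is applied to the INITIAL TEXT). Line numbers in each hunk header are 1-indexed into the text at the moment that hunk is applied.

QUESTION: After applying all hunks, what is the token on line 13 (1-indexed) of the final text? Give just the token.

Hunk 1: at line 8 remove [usne] add [bkfb,dghbd,chnq] -> 16 lines: swgyh oyluv cvopj njmq vbn kezw www iyhrc djw bkfb dghbd chnq xzfls wlob aghvw blil
Hunk 2: at line 5 remove [kezw,www] add [mkwi,abd] -> 16 lines: swgyh oyluv cvopj njmq vbn mkwi abd iyhrc djw bkfb dghbd chnq xzfls wlob aghvw blil
Hunk 3: at line 5 remove [abd,iyhrc] add [quisf,xbnt] -> 16 lines: swgyh oyluv cvopj njmq vbn mkwi quisf xbnt djw bkfb dghbd chnq xzfls wlob aghvw blil
Final line 13: xzfls

Answer: xzfls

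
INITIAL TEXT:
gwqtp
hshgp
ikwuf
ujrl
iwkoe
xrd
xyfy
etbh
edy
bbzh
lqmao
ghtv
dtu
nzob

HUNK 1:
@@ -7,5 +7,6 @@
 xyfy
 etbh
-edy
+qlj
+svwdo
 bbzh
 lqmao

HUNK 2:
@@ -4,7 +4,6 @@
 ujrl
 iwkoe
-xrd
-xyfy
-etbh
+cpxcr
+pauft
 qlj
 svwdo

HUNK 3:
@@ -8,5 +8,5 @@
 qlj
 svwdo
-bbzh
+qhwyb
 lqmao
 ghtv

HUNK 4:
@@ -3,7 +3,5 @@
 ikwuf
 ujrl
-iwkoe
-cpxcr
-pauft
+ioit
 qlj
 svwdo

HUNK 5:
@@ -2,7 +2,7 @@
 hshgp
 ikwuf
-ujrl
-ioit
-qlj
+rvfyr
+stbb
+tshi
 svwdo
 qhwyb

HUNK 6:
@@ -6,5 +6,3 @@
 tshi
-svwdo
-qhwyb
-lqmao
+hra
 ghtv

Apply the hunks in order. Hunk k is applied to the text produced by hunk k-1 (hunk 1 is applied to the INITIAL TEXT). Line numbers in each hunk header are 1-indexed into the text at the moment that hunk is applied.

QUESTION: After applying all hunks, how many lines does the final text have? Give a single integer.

Answer: 10

Derivation:
Hunk 1: at line 7 remove [edy] add [qlj,svwdo] -> 15 lines: gwqtp hshgp ikwuf ujrl iwkoe xrd xyfy etbh qlj svwdo bbzh lqmao ghtv dtu nzob
Hunk 2: at line 4 remove [xrd,xyfy,etbh] add [cpxcr,pauft] -> 14 lines: gwqtp hshgp ikwuf ujrl iwkoe cpxcr pauft qlj svwdo bbzh lqmao ghtv dtu nzob
Hunk 3: at line 8 remove [bbzh] add [qhwyb] -> 14 lines: gwqtp hshgp ikwuf ujrl iwkoe cpxcr pauft qlj svwdo qhwyb lqmao ghtv dtu nzob
Hunk 4: at line 3 remove [iwkoe,cpxcr,pauft] add [ioit] -> 12 lines: gwqtp hshgp ikwuf ujrl ioit qlj svwdo qhwyb lqmao ghtv dtu nzob
Hunk 5: at line 2 remove [ujrl,ioit,qlj] add [rvfyr,stbb,tshi] -> 12 lines: gwqtp hshgp ikwuf rvfyr stbb tshi svwdo qhwyb lqmao ghtv dtu nzob
Hunk 6: at line 6 remove [svwdo,qhwyb,lqmao] add [hra] -> 10 lines: gwqtp hshgp ikwuf rvfyr stbb tshi hra ghtv dtu nzob
Final line count: 10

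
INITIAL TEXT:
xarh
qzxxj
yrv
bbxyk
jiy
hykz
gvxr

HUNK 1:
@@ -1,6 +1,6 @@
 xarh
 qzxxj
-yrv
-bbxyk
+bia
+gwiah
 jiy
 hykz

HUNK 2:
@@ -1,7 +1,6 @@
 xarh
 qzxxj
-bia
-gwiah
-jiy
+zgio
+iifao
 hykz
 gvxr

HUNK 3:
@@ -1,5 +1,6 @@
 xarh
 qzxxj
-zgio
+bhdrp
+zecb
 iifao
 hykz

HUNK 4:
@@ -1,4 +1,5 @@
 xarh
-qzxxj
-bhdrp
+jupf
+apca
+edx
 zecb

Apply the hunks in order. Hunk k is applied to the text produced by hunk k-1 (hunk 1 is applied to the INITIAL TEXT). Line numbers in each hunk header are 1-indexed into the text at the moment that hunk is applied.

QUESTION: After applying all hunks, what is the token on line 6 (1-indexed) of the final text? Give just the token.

Answer: iifao

Derivation:
Hunk 1: at line 1 remove [yrv,bbxyk] add [bia,gwiah] -> 7 lines: xarh qzxxj bia gwiah jiy hykz gvxr
Hunk 2: at line 1 remove [bia,gwiah,jiy] add [zgio,iifao] -> 6 lines: xarh qzxxj zgio iifao hykz gvxr
Hunk 3: at line 1 remove [zgio] add [bhdrp,zecb] -> 7 lines: xarh qzxxj bhdrp zecb iifao hykz gvxr
Hunk 4: at line 1 remove [qzxxj,bhdrp] add [jupf,apca,edx] -> 8 lines: xarh jupf apca edx zecb iifao hykz gvxr
Final line 6: iifao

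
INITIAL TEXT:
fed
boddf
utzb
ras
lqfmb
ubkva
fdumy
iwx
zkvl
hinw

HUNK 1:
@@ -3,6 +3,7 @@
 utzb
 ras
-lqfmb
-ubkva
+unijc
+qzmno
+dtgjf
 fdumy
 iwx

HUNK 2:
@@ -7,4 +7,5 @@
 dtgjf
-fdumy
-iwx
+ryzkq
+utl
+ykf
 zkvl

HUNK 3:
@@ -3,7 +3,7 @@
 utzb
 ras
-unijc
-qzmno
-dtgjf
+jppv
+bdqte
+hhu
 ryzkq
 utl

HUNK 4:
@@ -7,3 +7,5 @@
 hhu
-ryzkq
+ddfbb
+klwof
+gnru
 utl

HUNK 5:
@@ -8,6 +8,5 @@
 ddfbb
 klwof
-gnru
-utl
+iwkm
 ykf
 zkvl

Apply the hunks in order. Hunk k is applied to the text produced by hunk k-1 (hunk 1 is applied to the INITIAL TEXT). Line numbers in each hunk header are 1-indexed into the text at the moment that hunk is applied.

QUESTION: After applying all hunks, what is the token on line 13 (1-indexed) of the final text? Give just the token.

Hunk 1: at line 3 remove [lqfmb,ubkva] add [unijc,qzmno,dtgjf] -> 11 lines: fed boddf utzb ras unijc qzmno dtgjf fdumy iwx zkvl hinw
Hunk 2: at line 7 remove [fdumy,iwx] add [ryzkq,utl,ykf] -> 12 lines: fed boddf utzb ras unijc qzmno dtgjf ryzkq utl ykf zkvl hinw
Hunk 3: at line 3 remove [unijc,qzmno,dtgjf] add [jppv,bdqte,hhu] -> 12 lines: fed boddf utzb ras jppv bdqte hhu ryzkq utl ykf zkvl hinw
Hunk 4: at line 7 remove [ryzkq] add [ddfbb,klwof,gnru] -> 14 lines: fed boddf utzb ras jppv bdqte hhu ddfbb klwof gnru utl ykf zkvl hinw
Hunk 5: at line 8 remove [gnru,utl] add [iwkm] -> 13 lines: fed boddf utzb ras jppv bdqte hhu ddfbb klwof iwkm ykf zkvl hinw
Final line 13: hinw

Answer: hinw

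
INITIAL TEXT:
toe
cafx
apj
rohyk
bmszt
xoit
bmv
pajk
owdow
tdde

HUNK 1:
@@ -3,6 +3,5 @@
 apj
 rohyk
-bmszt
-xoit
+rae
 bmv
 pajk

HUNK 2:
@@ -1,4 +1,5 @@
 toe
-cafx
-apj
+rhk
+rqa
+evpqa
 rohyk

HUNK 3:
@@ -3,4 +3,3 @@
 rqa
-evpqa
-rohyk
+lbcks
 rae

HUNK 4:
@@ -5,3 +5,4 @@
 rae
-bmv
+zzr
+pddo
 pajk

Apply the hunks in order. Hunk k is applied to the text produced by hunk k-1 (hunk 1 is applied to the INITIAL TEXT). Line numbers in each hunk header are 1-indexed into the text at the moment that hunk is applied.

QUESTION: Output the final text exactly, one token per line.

Hunk 1: at line 3 remove [bmszt,xoit] add [rae] -> 9 lines: toe cafx apj rohyk rae bmv pajk owdow tdde
Hunk 2: at line 1 remove [cafx,apj] add [rhk,rqa,evpqa] -> 10 lines: toe rhk rqa evpqa rohyk rae bmv pajk owdow tdde
Hunk 3: at line 3 remove [evpqa,rohyk] add [lbcks] -> 9 lines: toe rhk rqa lbcks rae bmv pajk owdow tdde
Hunk 4: at line 5 remove [bmv] add [zzr,pddo] -> 10 lines: toe rhk rqa lbcks rae zzr pddo pajk owdow tdde

Answer: toe
rhk
rqa
lbcks
rae
zzr
pddo
pajk
owdow
tdde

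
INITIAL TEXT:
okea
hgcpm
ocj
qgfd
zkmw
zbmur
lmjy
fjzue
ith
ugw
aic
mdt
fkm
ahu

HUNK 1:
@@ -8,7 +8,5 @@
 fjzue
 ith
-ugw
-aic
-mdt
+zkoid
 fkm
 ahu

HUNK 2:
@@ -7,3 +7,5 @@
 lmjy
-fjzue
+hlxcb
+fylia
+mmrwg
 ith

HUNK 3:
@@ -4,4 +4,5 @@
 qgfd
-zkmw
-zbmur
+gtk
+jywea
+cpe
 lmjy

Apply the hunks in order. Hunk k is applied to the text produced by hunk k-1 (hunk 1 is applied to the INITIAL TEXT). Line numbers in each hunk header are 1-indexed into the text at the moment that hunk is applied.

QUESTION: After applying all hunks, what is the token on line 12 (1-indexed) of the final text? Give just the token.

Hunk 1: at line 8 remove [ugw,aic,mdt] add [zkoid] -> 12 lines: okea hgcpm ocj qgfd zkmw zbmur lmjy fjzue ith zkoid fkm ahu
Hunk 2: at line 7 remove [fjzue] add [hlxcb,fylia,mmrwg] -> 14 lines: okea hgcpm ocj qgfd zkmw zbmur lmjy hlxcb fylia mmrwg ith zkoid fkm ahu
Hunk 3: at line 4 remove [zkmw,zbmur] add [gtk,jywea,cpe] -> 15 lines: okea hgcpm ocj qgfd gtk jywea cpe lmjy hlxcb fylia mmrwg ith zkoid fkm ahu
Final line 12: ith

Answer: ith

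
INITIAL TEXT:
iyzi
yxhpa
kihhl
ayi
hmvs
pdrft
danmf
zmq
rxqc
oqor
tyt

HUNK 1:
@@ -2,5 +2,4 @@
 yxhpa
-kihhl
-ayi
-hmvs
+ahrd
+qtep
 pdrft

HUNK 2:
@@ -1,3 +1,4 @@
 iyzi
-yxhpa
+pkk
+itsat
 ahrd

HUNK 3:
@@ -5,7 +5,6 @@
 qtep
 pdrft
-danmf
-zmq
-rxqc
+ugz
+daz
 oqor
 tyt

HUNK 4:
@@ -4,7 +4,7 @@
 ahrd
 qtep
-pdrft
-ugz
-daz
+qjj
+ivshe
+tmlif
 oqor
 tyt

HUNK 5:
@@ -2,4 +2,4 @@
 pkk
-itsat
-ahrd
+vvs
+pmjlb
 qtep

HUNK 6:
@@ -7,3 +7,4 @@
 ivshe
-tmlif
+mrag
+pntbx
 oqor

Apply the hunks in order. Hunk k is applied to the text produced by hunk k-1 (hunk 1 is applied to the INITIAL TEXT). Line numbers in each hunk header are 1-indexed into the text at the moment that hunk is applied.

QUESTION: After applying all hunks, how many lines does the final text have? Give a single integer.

Answer: 11

Derivation:
Hunk 1: at line 2 remove [kihhl,ayi,hmvs] add [ahrd,qtep] -> 10 lines: iyzi yxhpa ahrd qtep pdrft danmf zmq rxqc oqor tyt
Hunk 2: at line 1 remove [yxhpa] add [pkk,itsat] -> 11 lines: iyzi pkk itsat ahrd qtep pdrft danmf zmq rxqc oqor tyt
Hunk 3: at line 5 remove [danmf,zmq,rxqc] add [ugz,daz] -> 10 lines: iyzi pkk itsat ahrd qtep pdrft ugz daz oqor tyt
Hunk 4: at line 4 remove [pdrft,ugz,daz] add [qjj,ivshe,tmlif] -> 10 lines: iyzi pkk itsat ahrd qtep qjj ivshe tmlif oqor tyt
Hunk 5: at line 2 remove [itsat,ahrd] add [vvs,pmjlb] -> 10 lines: iyzi pkk vvs pmjlb qtep qjj ivshe tmlif oqor tyt
Hunk 6: at line 7 remove [tmlif] add [mrag,pntbx] -> 11 lines: iyzi pkk vvs pmjlb qtep qjj ivshe mrag pntbx oqor tyt
Final line count: 11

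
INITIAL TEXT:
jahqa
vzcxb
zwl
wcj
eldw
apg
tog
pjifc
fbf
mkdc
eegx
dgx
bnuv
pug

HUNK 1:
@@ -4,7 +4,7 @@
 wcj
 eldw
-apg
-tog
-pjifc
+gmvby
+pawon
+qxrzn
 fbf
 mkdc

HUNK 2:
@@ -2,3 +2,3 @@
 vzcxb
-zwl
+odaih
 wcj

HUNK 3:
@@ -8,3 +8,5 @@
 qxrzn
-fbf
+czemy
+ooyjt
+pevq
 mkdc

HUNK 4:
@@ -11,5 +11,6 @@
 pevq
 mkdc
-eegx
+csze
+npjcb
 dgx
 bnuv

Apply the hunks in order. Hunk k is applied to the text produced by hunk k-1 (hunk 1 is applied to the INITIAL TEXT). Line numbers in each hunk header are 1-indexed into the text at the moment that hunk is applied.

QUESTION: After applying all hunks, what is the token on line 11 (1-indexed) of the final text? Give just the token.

Hunk 1: at line 4 remove [apg,tog,pjifc] add [gmvby,pawon,qxrzn] -> 14 lines: jahqa vzcxb zwl wcj eldw gmvby pawon qxrzn fbf mkdc eegx dgx bnuv pug
Hunk 2: at line 2 remove [zwl] add [odaih] -> 14 lines: jahqa vzcxb odaih wcj eldw gmvby pawon qxrzn fbf mkdc eegx dgx bnuv pug
Hunk 3: at line 8 remove [fbf] add [czemy,ooyjt,pevq] -> 16 lines: jahqa vzcxb odaih wcj eldw gmvby pawon qxrzn czemy ooyjt pevq mkdc eegx dgx bnuv pug
Hunk 4: at line 11 remove [eegx] add [csze,npjcb] -> 17 lines: jahqa vzcxb odaih wcj eldw gmvby pawon qxrzn czemy ooyjt pevq mkdc csze npjcb dgx bnuv pug
Final line 11: pevq

Answer: pevq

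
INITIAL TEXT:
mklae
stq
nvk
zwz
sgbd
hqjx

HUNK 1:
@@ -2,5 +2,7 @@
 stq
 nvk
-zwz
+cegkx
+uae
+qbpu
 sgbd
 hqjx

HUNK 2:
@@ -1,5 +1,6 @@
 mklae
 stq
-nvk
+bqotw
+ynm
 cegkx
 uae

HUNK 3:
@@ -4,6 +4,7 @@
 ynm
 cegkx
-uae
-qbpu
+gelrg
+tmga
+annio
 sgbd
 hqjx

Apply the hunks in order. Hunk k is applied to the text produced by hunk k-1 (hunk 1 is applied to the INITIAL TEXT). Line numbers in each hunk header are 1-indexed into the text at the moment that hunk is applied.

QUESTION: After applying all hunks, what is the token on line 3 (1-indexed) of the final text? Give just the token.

Hunk 1: at line 2 remove [zwz] add [cegkx,uae,qbpu] -> 8 lines: mklae stq nvk cegkx uae qbpu sgbd hqjx
Hunk 2: at line 1 remove [nvk] add [bqotw,ynm] -> 9 lines: mklae stq bqotw ynm cegkx uae qbpu sgbd hqjx
Hunk 3: at line 4 remove [uae,qbpu] add [gelrg,tmga,annio] -> 10 lines: mklae stq bqotw ynm cegkx gelrg tmga annio sgbd hqjx
Final line 3: bqotw

Answer: bqotw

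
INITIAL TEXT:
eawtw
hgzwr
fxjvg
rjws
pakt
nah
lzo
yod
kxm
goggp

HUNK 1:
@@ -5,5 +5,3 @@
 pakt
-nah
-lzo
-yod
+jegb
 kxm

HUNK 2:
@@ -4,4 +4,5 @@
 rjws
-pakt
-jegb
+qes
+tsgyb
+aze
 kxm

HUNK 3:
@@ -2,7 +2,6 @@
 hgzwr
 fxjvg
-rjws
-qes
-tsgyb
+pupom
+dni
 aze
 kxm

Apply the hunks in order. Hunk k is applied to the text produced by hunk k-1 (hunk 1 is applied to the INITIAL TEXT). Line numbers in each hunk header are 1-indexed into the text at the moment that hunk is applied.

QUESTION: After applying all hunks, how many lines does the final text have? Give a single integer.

Answer: 8

Derivation:
Hunk 1: at line 5 remove [nah,lzo,yod] add [jegb] -> 8 lines: eawtw hgzwr fxjvg rjws pakt jegb kxm goggp
Hunk 2: at line 4 remove [pakt,jegb] add [qes,tsgyb,aze] -> 9 lines: eawtw hgzwr fxjvg rjws qes tsgyb aze kxm goggp
Hunk 3: at line 2 remove [rjws,qes,tsgyb] add [pupom,dni] -> 8 lines: eawtw hgzwr fxjvg pupom dni aze kxm goggp
Final line count: 8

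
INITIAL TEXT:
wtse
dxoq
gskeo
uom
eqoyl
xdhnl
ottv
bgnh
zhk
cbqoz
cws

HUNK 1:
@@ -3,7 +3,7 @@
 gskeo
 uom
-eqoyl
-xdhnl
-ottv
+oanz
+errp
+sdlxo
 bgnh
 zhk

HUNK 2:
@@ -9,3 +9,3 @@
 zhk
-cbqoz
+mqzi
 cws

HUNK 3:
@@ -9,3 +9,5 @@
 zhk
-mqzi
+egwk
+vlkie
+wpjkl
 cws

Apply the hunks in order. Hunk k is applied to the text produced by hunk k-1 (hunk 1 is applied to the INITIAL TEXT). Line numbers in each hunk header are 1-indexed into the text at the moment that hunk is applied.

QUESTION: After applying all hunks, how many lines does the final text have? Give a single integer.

Answer: 13

Derivation:
Hunk 1: at line 3 remove [eqoyl,xdhnl,ottv] add [oanz,errp,sdlxo] -> 11 lines: wtse dxoq gskeo uom oanz errp sdlxo bgnh zhk cbqoz cws
Hunk 2: at line 9 remove [cbqoz] add [mqzi] -> 11 lines: wtse dxoq gskeo uom oanz errp sdlxo bgnh zhk mqzi cws
Hunk 3: at line 9 remove [mqzi] add [egwk,vlkie,wpjkl] -> 13 lines: wtse dxoq gskeo uom oanz errp sdlxo bgnh zhk egwk vlkie wpjkl cws
Final line count: 13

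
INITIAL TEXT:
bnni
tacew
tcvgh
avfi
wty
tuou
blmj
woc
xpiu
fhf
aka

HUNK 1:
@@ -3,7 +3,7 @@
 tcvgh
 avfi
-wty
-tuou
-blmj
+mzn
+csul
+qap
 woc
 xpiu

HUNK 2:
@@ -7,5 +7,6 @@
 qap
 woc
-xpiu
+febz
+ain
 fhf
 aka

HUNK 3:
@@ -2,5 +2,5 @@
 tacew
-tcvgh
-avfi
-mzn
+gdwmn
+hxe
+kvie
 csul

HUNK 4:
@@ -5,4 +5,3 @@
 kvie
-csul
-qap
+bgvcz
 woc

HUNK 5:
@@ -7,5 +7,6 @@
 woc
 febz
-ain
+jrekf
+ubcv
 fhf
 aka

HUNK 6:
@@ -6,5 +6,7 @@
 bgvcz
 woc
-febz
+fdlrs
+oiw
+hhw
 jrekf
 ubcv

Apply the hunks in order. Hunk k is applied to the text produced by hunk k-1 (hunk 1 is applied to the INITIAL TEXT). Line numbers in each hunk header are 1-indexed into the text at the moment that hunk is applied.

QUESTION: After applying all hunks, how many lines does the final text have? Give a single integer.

Hunk 1: at line 3 remove [wty,tuou,blmj] add [mzn,csul,qap] -> 11 lines: bnni tacew tcvgh avfi mzn csul qap woc xpiu fhf aka
Hunk 2: at line 7 remove [xpiu] add [febz,ain] -> 12 lines: bnni tacew tcvgh avfi mzn csul qap woc febz ain fhf aka
Hunk 3: at line 2 remove [tcvgh,avfi,mzn] add [gdwmn,hxe,kvie] -> 12 lines: bnni tacew gdwmn hxe kvie csul qap woc febz ain fhf aka
Hunk 4: at line 5 remove [csul,qap] add [bgvcz] -> 11 lines: bnni tacew gdwmn hxe kvie bgvcz woc febz ain fhf aka
Hunk 5: at line 7 remove [ain] add [jrekf,ubcv] -> 12 lines: bnni tacew gdwmn hxe kvie bgvcz woc febz jrekf ubcv fhf aka
Hunk 6: at line 6 remove [febz] add [fdlrs,oiw,hhw] -> 14 lines: bnni tacew gdwmn hxe kvie bgvcz woc fdlrs oiw hhw jrekf ubcv fhf aka
Final line count: 14

Answer: 14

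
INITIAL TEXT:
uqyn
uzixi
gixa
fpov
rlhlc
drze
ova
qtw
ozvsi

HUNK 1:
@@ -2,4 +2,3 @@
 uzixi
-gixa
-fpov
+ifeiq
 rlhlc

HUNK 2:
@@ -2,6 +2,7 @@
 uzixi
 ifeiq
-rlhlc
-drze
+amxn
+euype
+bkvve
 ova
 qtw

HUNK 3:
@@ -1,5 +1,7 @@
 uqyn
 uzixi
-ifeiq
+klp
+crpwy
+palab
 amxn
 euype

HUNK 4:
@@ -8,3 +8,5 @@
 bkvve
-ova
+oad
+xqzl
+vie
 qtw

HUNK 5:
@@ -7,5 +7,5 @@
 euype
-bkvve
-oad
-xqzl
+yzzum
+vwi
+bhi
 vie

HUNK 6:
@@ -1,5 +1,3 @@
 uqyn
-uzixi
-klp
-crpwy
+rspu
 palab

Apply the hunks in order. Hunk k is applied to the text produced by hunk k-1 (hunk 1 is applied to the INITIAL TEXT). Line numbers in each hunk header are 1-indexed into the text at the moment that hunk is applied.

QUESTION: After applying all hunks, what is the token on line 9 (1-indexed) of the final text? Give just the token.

Hunk 1: at line 2 remove [gixa,fpov] add [ifeiq] -> 8 lines: uqyn uzixi ifeiq rlhlc drze ova qtw ozvsi
Hunk 2: at line 2 remove [rlhlc,drze] add [amxn,euype,bkvve] -> 9 lines: uqyn uzixi ifeiq amxn euype bkvve ova qtw ozvsi
Hunk 3: at line 1 remove [ifeiq] add [klp,crpwy,palab] -> 11 lines: uqyn uzixi klp crpwy palab amxn euype bkvve ova qtw ozvsi
Hunk 4: at line 8 remove [ova] add [oad,xqzl,vie] -> 13 lines: uqyn uzixi klp crpwy palab amxn euype bkvve oad xqzl vie qtw ozvsi
Hunk 5: at line 7 remove [bkvve,oad,xqzl] add [yzzum,vwi,bhi] -> 13 lines: uqyn uzixi klp crpwy palab amxn euype yzzum vwi bhi vie qtw ozvsi
Hunk 6: at line 1 remove [uzixi,klp,crpwy] add [rspu] -> 11 lines: uqyn rspu palab amxn euype yzzum vwi bhi vie qtw ozvsi
Final line 9: vie

Answer: vie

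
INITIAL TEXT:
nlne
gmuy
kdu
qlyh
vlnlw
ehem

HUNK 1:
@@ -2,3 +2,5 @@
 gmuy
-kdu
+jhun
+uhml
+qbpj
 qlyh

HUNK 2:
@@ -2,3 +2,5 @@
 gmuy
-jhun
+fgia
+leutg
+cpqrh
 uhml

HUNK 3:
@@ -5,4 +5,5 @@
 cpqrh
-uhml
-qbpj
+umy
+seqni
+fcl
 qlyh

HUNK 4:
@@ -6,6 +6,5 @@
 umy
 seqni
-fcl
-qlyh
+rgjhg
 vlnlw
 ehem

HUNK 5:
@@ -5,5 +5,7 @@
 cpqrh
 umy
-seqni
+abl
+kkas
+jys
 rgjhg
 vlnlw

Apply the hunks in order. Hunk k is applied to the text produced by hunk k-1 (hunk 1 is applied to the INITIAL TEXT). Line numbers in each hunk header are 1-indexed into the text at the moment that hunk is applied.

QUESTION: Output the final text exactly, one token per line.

Answer: nlne
gmuy
fgia
leutg
cpqrh
umy
abl
kkas
jys
rgjhg
vlnlw
ehem

Derivation:
Hunk 1: at line 2 remove [kdu] add [jhun,uhml,qbpj] -> 8 lines: nlne gmuy jhun uhml qbpj qlyh vlnlw ehem
Hunk 2: at line 2 remove [jhun] add [fgia,leutg,cpqrh] -> 10 lines: nlne gmuy fgia leutg cpqrh uhml qbpj qlyh vlnlw ehem
Hunk 3: at line 5 remove [uhml,qbpj] add [umy,seqni,fcl] -> 11 lines: nlne gmuy fgia leutg cpqrh umy seqni fcl qlyh vlnlw ehem
Hunk 4: at line 6 remove [fcl,qlyh] add [rgjhg] -> 10 lines: nlne gmuy fgia leutg cpqrh umy seqni rgjhg vlnlw ehem
Hunk 5: at line 5 remove [seqni] add [abl,kkas,jys] -> 12 lines: nlne gmuy fgia leutg cpqrh umy abl kkas jys rgjhg vlnlw ehem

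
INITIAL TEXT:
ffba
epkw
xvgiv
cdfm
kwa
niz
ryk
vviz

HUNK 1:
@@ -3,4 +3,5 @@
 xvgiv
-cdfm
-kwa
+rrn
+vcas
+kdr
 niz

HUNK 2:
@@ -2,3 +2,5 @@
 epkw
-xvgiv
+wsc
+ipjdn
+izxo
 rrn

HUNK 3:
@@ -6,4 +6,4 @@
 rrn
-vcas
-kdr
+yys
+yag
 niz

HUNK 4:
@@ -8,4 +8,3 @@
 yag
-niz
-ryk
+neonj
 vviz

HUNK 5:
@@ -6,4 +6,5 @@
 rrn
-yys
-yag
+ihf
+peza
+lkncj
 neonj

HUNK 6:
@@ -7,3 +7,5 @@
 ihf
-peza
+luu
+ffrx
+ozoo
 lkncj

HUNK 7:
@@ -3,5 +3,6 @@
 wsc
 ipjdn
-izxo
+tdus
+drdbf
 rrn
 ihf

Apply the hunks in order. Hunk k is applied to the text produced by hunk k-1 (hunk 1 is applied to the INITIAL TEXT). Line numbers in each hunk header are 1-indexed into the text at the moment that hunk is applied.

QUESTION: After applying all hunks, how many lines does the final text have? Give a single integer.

Hunk 1: at line 3 remove [cdfm,kwa] add [rrn,vcas,kdr] -> 9 lines: ffba epkw xvgiv rrn vcas kdr niz ryk vviz
Hunk 2: at line 2 remove [xvgiv] add [wsc,ipjdn,izxo] -> 11 lines: ffba epkw wsc ipjdn izxo rrn vcas kdr niz ryk vviz
Hunk 3: at line 6 remove [vcas,kdr] add [yys,yag] -> 11 lines: ffba epkw wsc ipjdn izxo rrn yys yag niz ryk vviz
Hunk 4: at line 8 remove [niz,ryk] add [neonj] -> 10 lines: ffba epkw wsc ipjdn izxo rrn yys yag neonj vviz
Hunk 5: at line 6 remove [yys,yag] add [ihf,peza,lkncj] -> 11 lines: ffba epkw wsc ipjdn izxo rrn ihf peza lkncj neonj vviz
Hunk 6: at line 7 remove [peza] add [luu,ffrx,ozoo] -> 13 lines: ffba epkw wsc ipjdn izxo rrn ihf luu ffrx ozoo lkncj neonj vviz
Hunk 7: at line 3 remove [izxo] add [tdus,drdbf] -> 14 lines: ffba epkw wsc ipjdn tdus drdbf rrn ihf luu ffrx ozoo lkncj neonj vviz
Final line count: 14

Answer: 14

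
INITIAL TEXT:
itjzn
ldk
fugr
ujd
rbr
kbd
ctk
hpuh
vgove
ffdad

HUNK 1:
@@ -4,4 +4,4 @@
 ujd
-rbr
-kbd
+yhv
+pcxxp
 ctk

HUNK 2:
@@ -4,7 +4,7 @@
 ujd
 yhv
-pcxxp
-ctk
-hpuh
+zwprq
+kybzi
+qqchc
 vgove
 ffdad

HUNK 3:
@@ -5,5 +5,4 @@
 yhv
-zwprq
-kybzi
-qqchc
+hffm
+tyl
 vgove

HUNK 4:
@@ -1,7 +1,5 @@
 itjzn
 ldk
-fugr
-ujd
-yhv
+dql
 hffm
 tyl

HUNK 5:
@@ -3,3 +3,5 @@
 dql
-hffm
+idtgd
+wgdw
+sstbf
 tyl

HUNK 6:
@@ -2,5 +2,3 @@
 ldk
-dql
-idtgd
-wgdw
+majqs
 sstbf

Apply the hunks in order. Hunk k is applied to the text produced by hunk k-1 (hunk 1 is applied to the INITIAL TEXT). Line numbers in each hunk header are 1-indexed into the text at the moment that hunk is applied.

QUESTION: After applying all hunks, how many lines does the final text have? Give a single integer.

Hunk 1: at line 4 remove [rbr,kbd] add [yhv,pcxxp] -> 10 lines: itjzn ldk fugr ujd yhv pcxxp ctk hpuh vgove ffdad
Hunk 2: at line 4 remove [pcxxp,ctk,hpuh] add [zwprq,kybzi,qqchc] -> 10 lines: itjzn ldk fugr ujd yhv zwprq kybzi qqchc vgove ffdad
Hunk 3: at line 5 remove [zwprq,kybzi,qqchc] add [hffm,tyl] -> 9 lines: itjzn ldk fugr ujd yhv hffm tyl vgove ffdad
Hunk 4: at line 1 remove [fugr,ujd,yhv] add [dql] -> 7 lines: itjzn ldk dql hffm tyl vgove ffdad
Hunk 5: at line 3 remove [hffm] add [idtgd,wgdw,sstbf] -> 9 lines: itjzn ldk dql idtgd wgdw sstbf tyl vgove ffdad
Hunk 6: at line 2 remove [dql,idtgd,wgdw] add [majqs] -> 7 lines: itjzn ldk majqs sstbf tyl vgove ffdad
Final line count: 7

Answer: 7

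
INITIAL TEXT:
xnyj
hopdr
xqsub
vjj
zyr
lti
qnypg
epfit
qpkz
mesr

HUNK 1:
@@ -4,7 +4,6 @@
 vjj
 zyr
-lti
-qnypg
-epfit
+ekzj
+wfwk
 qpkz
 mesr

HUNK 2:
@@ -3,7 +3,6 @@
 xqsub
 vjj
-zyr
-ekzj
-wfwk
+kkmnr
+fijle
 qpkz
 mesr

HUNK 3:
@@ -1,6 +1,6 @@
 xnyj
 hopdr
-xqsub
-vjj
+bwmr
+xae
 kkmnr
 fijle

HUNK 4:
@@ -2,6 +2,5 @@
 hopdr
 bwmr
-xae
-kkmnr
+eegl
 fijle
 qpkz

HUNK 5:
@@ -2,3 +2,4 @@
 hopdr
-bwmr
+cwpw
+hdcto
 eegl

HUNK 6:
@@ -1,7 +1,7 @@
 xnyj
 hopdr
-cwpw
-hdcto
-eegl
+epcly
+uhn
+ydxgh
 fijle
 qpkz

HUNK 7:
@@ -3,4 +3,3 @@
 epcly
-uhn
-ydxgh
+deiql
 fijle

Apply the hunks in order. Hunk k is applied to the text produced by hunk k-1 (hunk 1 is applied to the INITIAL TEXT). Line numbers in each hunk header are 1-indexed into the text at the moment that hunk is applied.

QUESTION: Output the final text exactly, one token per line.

Answer: xnyj
hopdr
epcly
deiql
fijle
qpkz
mesr

Derivation:
Hunk 1: at line 4 remove [lti,qnypg,epfit] add [ekzj,wfwk] -> 9 lines: xnyj hopdr xqsub vjj zyr ekzj wfwk qpkz mesr
Hunk 2: at line 3 remove [zyr,ekzj,wfwk] add [kkmnr,fijle] -> 8 lines: xnyj hopdr xqsub vjj kkmnr fijle qpkz mesr
Hunk 3: at line 1 remove [xqsub,vjj] add [bwmr,xae] -> 8 lines: xnyj hopdr bwmr xae kkmnr fijle qpkz mesr
Hunk 4: at line 2 remove [xae,kkmnr] add [eegl] -> 7 lines: xnyj hopdr bwmr eegl fijle qpkz mesr
Hunk 5: at line 2 remove [bwmr] add [cwpw,hdcto] -> 8 lines: xnyj hopdr cwpw hdcto eegl fijle qpkz mesr
Hunk 6: at line 1 remove [cwpw,hdcto,eegl] add [epcly,uhn,ydxgh] -> 8 lines: xnyj hopdr epcly uhn ydxgh fijle qpkz mesr
Hunk 7: at line 3 remove [uhn,ydxgh] add [deiql] -> 7 lines: xnyj hopdr epcly deiql fijle qpkz mesr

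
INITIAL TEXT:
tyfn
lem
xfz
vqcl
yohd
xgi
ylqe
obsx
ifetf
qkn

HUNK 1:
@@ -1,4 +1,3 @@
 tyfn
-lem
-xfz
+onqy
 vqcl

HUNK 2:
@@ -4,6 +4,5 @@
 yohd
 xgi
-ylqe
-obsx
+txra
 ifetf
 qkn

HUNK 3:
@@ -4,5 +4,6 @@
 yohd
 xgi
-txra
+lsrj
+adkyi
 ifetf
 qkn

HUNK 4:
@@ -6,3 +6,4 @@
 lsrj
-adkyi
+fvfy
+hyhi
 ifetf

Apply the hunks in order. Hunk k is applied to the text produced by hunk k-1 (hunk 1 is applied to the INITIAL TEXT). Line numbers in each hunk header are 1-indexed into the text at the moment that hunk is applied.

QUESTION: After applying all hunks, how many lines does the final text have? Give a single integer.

Hunk 1: at line 1 remove [lem,xfz] add [onqy] -> 9 lines: tyfn onqy vqcl yohd xgi ylqe obsx ifetf qkn
Hunk 2: at line 4 remove [ylqe,obsx] add [txra] -> 8 lines: tyfn onqy vqcl yohd xgi txra ifetf qkn
Hunk 3: at line 4 remove [txra] add [lsrj,adkyi] -> 9 lines: tyfn onqy vqcl yohd xgi lsrj adkyi ifetf qkn
Hunk 4: at line 6 remove [adkyi] add [fvfy,hyhi] -> 10 lines: tyfn onqy vqcl yohd xgi lsrj fvfy hyhi ifetf qkn
Final line count: 10

Answer: 10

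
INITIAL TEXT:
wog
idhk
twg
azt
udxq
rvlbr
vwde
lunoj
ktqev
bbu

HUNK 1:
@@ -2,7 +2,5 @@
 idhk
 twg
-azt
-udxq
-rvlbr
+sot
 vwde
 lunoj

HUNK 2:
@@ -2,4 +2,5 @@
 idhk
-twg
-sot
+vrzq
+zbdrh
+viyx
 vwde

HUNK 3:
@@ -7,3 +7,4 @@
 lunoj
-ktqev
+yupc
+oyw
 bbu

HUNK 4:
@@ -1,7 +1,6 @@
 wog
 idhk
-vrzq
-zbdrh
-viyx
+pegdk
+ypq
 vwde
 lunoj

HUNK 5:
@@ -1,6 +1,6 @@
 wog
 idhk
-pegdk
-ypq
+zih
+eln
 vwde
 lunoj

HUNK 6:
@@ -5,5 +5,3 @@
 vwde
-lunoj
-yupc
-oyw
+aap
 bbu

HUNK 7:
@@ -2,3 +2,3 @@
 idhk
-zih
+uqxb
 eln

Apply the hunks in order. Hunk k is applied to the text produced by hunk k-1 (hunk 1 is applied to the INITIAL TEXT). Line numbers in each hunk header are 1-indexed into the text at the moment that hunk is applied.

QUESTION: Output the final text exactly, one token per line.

Answer: wog
idhk
uqxb
eln
vwde
aap
bbu

Derivation:
Hunk 1: at line 2 remove [azt,udxq,rvlbr] add [sot] -> 8 lines: wog idhk twg sot vwde lunoj ktqev bbu
Hunk 2: at line 2 remove [twg,sot] add [vrzq,zbdrh,viyx] -> 9 lines: wog idhk vrzq zbdrh viyx vwde lunoj ktqev bbu
Hunk 3: at line 7 remove [ktqev] add [yupc,oyw] -> 10 lines: wog idhk vrzq zbdrh viyx vwde lunoj yupc oyw bbu
Hunk 4: at line 1 remove [vrzq,zbdrh,viyx] add [pegdk,ypq] -> 9 lines: wog idhk pegdk ypq vwde lunoj yupc oyw bbu
Hunk 5: at line 1 remove [pegdk,ypq] add [zih,eln] -> 9 lines: wog idhk zih eln vwde lunoj yupc oyw bbu
Hunk 6: at line 5 remove [lunoj,yupc,oyw] add [aap] -> 7 lines: wog idhk zih eln vwde aap bbu
Hunk 7: at line 2 remove [zih] add [uqxb] -> 7 lines: wog idhk uqxb eln vwde aap bbu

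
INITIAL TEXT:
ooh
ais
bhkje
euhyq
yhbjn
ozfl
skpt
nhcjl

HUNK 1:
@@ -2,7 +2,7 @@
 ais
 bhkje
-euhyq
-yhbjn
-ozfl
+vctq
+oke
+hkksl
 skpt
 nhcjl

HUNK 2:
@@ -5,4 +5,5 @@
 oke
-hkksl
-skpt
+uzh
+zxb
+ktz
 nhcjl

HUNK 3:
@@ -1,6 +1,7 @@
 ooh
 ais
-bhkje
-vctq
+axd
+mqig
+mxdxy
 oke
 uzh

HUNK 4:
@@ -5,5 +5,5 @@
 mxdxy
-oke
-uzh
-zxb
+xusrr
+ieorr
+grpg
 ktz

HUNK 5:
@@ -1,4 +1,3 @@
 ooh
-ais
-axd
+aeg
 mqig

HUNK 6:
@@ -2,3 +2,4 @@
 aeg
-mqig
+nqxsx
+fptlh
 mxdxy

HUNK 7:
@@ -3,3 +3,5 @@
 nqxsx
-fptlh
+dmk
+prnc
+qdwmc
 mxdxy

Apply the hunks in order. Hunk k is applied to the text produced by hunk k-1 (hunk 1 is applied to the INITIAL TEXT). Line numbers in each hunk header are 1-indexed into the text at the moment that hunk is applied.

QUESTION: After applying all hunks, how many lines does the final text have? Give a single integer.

Hunk 1: at line 2 remove [euhyq,yhbjn,ozfl] add [vctq,oke,hkksl] -> 8 lines: ooh ais bhkje vctq oke hkksl skpt nhcjl
Hunk 2: at line 5 remove [hkksl,skpt] add [uzh,zxb,ktz] -> 9 lines: ooh ais bhkje vctq oke uzh zxb ktz nhcjl
Hunk 3: at line 1 remove [bhkje,vctq] add [axd,mqig,mxdxy] -> 10 lines: ooh ais axd mqig mxdxy oke uzh zxb ktz nhcjl
Hunk 4: at line 5 remove [oke,uzh,zxb] add [xusrr,ieorr,grpg] -> 10 lines: ooh ais axd mqig mxdxy xusrr ieorr grpg ktz nhcjl
Hunk 5: at line 1 remove [ais,axd] add [aeg] -> 9 lines: ooh aeg mqig mxdxy xusrr ieorr grpg ktz nhcjl
Hunk 6: at line 2 remove [mqig] add [nqxsx,fptlh] -> 10 lines: ooh aeg nqxsx fptlh mxdxy xusrr ieorr grpg ktz nhcjl
Hunk 7: at line 3 remove [fptlh] add [dmk,prnc,qdwmc] -> 12 lines: ooh aeg nqxsx dmk prnc qdwmc mxdxy xusrr ieorr grpg ktz nhcjl
Final line count: 12

Answer: 12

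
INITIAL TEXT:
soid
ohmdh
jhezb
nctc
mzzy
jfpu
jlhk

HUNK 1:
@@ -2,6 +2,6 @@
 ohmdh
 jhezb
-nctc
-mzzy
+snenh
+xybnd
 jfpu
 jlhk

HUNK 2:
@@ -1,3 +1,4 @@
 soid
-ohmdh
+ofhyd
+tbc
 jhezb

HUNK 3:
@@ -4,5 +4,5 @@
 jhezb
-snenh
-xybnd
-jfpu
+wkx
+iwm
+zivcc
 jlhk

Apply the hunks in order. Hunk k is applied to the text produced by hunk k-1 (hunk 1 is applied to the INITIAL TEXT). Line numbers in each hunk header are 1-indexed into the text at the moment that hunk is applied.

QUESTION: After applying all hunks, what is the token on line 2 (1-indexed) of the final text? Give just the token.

Answer: ofhyd

Derivation:
Hunk 1: at line 2 remove [nctc,mzzy] add [snenh,xybnd] -> 7 lines: soid ohmdh jhezb snenh xybnd jfpu jlhk
Hunk 2: at line 1 remove [ohmdh] add [ofhyd,tbc] -> 8 lines: soid ofhyd tbc jhezb snenh xybnd jfpu jlhk
Hunk 3: at line 4 remove [snenh,xybnd,jfpu] add [wkx,iwm,zivcc] -> 8 lines: soid ofhyd tbc jhezb wkx iwm zivcc jlhk
Final line 2: ofhyd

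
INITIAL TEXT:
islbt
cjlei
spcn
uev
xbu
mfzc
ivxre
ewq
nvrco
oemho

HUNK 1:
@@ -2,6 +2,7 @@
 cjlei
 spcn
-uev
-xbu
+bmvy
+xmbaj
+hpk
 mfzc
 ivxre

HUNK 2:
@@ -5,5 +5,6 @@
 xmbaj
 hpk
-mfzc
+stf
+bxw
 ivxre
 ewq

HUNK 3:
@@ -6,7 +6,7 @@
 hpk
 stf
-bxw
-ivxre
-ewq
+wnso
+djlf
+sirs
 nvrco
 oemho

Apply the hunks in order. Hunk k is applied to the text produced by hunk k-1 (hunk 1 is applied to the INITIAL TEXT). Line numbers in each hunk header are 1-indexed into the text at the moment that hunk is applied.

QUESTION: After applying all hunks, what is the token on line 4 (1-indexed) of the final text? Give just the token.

Answer: bmvy

Derivation:
Hunk 1: at line 2 remove [uev,xbu] add [bmvy,xmbaj,hpk] -> 11 lines: islbt cjlei spcn bmvy xmbaj hpk mfzc ivxre ewq nvrco oemho
Hunk 2: at line 5 remove [mfzc] add [stf,bxw] -> 12 lines: islbt cjlei spcn bmvy xmbaj hpk stf bxw ivxre ewq nvrco oemho
Hunk 3: at line 6 remove [bxw,ivxre,ewq] add [wnso,djlf,sirs] -> 12 lines: islbt cjlei spcn bmvy xmbaj hpk stf wnso djlf sirs nvrco oemho
Final line 4: bmvy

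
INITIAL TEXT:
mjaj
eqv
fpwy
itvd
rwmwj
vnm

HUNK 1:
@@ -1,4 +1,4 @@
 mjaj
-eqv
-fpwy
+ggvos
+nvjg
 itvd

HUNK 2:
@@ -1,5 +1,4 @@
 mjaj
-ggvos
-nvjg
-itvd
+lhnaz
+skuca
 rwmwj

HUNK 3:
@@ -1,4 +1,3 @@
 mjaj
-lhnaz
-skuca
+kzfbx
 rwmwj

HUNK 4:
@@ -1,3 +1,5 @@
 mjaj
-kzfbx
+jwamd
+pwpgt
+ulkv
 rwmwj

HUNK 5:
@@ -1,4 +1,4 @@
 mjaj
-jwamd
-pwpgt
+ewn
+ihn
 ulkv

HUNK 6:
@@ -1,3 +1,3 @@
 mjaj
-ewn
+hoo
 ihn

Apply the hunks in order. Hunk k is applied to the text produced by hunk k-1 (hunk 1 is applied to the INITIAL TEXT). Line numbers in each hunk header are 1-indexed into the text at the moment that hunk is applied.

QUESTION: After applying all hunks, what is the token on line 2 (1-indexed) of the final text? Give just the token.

Hunk 1: at line 1 remove [eqv,fpwy] add [ggvos,nvjg] -> 6 lines: mjaj ggvos nvjg itvd rwmwj vnm
Hunk 2: at line 1 remove [ggvos,nvjg,itvd] add [lhnaz,skuca] -> 5 lines: mjaj lhnaz skuca rwmwj vnm
Hunk 3: at line 1 remove [lhnaz,skuca] add [kzfbx] -> 4 lines: mjaj kzfbx rwmwj vnm
Hunk 4: at line 1 remove [kzfbx] add [jwamd,pwpgt,ulkv] -> 6 lines: mjaj jwamd pwpgt ulkv rwmwj vnm
Hunk 5: at line 1 remove [jwamd,pwpgt] add [ewn,ihn] -> 6 lines: mjaj ewn ihn ulkv rwmwj vnm
Hunk 6: at line 1 remove [ewn] add [hoo] -> 6 lines: mjaj hoo ihn ulkv rwmwj vnm
Final line 2: hoo

Answer: hoo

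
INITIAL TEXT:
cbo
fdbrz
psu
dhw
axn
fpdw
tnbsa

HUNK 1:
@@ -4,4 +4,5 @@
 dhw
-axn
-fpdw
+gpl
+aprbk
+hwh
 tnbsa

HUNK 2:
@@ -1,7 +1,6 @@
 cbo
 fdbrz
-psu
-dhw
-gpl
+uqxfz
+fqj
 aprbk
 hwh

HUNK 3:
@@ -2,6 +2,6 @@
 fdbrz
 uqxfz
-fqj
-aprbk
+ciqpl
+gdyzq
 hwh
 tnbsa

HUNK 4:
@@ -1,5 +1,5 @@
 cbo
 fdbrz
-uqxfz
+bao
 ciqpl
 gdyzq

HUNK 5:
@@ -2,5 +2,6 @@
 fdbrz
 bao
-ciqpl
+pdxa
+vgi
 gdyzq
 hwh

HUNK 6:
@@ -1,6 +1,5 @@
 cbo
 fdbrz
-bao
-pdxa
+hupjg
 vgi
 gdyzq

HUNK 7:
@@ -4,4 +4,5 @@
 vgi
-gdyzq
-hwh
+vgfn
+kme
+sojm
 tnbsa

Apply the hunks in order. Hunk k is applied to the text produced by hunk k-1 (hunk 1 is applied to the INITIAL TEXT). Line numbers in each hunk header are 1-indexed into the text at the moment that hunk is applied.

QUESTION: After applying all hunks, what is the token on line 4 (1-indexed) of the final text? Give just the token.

Answer: vgi

Derivation:
Hunk 1: at line 4 remove [axn,fpdw] add [gpl,aprbk,hwh] -> 8 lines: cbo fdbrz psu dhw gpl aprbk hwh tnbsa
Hunk 2: at line 1 remove [psu,dhw,gpl] add [uqxfz,fqj] -> 7 lines: cbo fdbrz uqxfz fqj aprbk hwh tnbsa
Hunk 3: at line 2 remove [fqj,aprbk] add [ciqpl,gdyzq] -> 7 lines: cbo fdbrz uqxfz ciqpl gdyzq hwh tnbsa
Hunk 4: at line 1 remove [uqxfz] add [bao] -> 7 lines: cbo fdbrz bao ciqpl gdyzq hwh tnbsa
Hunk 5: at line 2 remove [ciqpl] add [pdxa,vgi] -> 8 lines: cbo fdbrz bao pdxa vgi gdyzq hwh tnbsa
Hunk 6: at line 1 remove [bao,pdxa] add [hupjg] -> 7 lines: cbo fdbrz hupjg vgi gdyzq hwh tnbsa
Hunk 7: at line 4 remove [gdyzq,hwh] add [vgfn,kme,sojm] -> 8 lines: cbo fdbrz hupjg vgi vgfn kme sojm tnbsa
Final line 4: vgi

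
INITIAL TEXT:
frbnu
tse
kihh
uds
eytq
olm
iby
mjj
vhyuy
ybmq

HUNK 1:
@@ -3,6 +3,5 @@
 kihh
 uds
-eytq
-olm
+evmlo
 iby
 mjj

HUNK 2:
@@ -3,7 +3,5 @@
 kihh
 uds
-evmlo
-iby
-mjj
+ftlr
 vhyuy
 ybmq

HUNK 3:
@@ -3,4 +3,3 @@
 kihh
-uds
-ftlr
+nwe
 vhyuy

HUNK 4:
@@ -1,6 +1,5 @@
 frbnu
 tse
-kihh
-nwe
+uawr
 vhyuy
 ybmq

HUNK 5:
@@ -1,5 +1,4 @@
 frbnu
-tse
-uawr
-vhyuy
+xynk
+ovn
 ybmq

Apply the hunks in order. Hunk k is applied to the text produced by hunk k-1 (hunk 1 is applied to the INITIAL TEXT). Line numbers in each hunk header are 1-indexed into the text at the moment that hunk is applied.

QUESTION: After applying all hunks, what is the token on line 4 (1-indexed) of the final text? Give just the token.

Answer: ybmq

Derivation:
Hunk 1: at line 3 remove [eytq,olm] add [evmlo] -> 9 lines: frbnu tse kihh uds evmlo iby mjj vhyuy ybmq
Hunk 2: at line 3 remove [evmlo,iby,mjj] add [ftlr] -> 7 lines: frbnu tse kihh uds ftlr vhyuy ybmq
Hunk 3: at line 3 remove [uds,ftlr] add [nwe] -> 6 lines: frbnu tse kihh nwe vhyuy ybmq
Hunk 4: at line 1 remove [kihh,nwe] add [uawr] -> 5 lines: frbnu tse uawr vhyuy ybmq
Hunk 5: at line 1 remove [tse,uawr,vhyuy] add [xynk,ovn] -> 4 lines: frbnu xynk ovn ybmq
Final line 4: ybmq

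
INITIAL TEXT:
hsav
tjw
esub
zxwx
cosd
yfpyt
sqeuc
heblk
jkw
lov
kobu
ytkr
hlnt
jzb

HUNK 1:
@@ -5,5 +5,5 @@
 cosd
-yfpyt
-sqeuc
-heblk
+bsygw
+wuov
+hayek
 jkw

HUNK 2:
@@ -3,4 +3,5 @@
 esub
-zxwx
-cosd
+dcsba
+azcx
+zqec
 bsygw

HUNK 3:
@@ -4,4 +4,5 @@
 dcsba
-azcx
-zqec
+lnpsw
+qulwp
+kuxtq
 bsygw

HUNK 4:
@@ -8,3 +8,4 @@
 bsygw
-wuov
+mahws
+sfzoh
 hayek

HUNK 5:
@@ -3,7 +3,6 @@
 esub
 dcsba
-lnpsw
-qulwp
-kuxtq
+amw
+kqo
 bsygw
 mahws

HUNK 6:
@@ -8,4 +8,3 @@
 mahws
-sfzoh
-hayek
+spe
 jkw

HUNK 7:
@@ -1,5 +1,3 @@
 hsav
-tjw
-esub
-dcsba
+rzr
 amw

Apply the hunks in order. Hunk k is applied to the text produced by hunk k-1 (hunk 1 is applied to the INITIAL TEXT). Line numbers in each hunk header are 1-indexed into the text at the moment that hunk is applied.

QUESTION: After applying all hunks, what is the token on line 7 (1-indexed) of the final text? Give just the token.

Answer: spe

Derivation:
Hunk 1: at line 5 remove [yfpyt,sqeuc,heblk] add [bsygw,wuov,hayek] -> 14 lines: hsav tjw esub zxwx cosd bsygw wuov hayek jkw lov kobu ytkr hlnt jzb
Hunk 2: at line 3 remove [zxwx,cosd] add [dcsba,azcx,zqec] -> 15 lines: hsav tjw esub dcsba azcx zqec bsygw wuov hayek jkw lov kobu ytkr hlnt jzb
Hunk 3: at line 4 remove [azcx,zqec] add [lnpsw,qulwp,kuxtq] -> 16 lines: hsav tjw esub dcsba lnpsw qulwp kuxtq bsygw wuov hayek jkw lov kobu ytkr hlnt jzb
Hunk 4: at line 8 remove [wuov] add [mahws,sfzoh] -> 17 lines: hsav tjw esub dcsba lnpsw qulwp kuxtq bsygw mahws sfzoh hayek jkw lov kobu ytkr hlnt jzb
Hunk 5: at line 3 remove [lnpsw,qulwp,kuxtq] add [amw,kqo] -> 16 lines: hsav tjw esub dcsba amw kqo bsygw mahws sfzoh hayek jkw lov kobu ytkr hlnt jzb
Hunk 6: at line 8 remove [sfzoh,hayek] add [spe] -> 15 lines: hsav tjw esub dcsba amw kqo bsygw mahws spe jkw lov kobu ytkr hlnt jzb
Hunk 7: at line 1 remove [tjw,esub,dcsba] add [rzr] -> 13 lines: hsav rzr amw kqo bsygw mahws spe jkw lov kobu ytkr hlnt jzb
Final line 7: spe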